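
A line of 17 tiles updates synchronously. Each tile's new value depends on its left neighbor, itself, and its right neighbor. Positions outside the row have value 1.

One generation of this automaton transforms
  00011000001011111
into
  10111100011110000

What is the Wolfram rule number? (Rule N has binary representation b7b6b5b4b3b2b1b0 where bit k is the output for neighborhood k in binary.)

position 13: 111 → 0  (bit 7 = 0)
position 4: 110 → 1  (bit 6 = 1)
position 11: 101 → 1  (bit 5 = 1)
position 0: 100 → 1  (bit 4 = 1)
position 3: 011 → 1  (bit 3 = 1)
position 10: 010 → 1  (bit 2 = 1)
position 2: 001 → 1  (bit 1 = 1)
position 1: 000 → 0  (bit 0 = 0)
bits b7..b0 = 01111110 = 126

126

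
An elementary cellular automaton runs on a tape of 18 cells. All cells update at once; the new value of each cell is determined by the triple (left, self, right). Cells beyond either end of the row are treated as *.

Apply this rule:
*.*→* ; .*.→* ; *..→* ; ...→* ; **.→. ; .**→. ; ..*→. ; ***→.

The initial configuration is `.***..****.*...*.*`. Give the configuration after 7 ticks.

*...*.....****.**.
.**.*****.....*..*
*..*.....****.**..
.*.*****.....*..*.
***.....****.**.**
...****.....*..*..
**.....****.**.**.

**.....****.**.**.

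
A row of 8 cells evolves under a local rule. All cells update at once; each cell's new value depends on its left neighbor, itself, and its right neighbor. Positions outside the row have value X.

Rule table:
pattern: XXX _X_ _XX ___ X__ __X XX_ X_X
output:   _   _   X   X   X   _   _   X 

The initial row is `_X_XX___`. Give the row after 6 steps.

_X_XX_XX

X_XX_XX_
_XX_XX_X
XX_XX_XX
__XX_XX_
X_X_XX_X
_X_XX_XX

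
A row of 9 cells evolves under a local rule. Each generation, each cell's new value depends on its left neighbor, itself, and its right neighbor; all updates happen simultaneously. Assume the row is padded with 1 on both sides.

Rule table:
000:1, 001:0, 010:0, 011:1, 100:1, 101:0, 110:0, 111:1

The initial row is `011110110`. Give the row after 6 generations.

011100100
011010010
010001000
001100110
101010100
000000010

000000010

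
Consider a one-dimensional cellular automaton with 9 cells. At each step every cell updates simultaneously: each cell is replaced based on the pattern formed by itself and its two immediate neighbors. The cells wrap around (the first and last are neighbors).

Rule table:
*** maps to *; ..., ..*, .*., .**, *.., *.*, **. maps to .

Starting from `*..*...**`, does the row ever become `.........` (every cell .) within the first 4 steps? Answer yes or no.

step 1: ........*
step 2: .........
all cells are . at step 2

yes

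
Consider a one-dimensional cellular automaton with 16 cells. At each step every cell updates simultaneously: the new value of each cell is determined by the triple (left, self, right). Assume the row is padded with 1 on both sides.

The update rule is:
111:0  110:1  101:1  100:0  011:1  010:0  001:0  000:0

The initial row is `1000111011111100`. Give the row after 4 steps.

1000101110000100
1000011010000000
1000011100000000
1000010100000000

1000010100000000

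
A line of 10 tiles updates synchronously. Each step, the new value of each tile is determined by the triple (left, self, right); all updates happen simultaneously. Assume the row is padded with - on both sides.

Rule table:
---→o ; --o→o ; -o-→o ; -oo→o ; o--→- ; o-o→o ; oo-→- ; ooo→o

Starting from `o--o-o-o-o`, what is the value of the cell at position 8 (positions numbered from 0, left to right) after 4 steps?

o-oooooooo
ooooooooo-
oooooooo--
ooooooo--o
position 8 holds -

-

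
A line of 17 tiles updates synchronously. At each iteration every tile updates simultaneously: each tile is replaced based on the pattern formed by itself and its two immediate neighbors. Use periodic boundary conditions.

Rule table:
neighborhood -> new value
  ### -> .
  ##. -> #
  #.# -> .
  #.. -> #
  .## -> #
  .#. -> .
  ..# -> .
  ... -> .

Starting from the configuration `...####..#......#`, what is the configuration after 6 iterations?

.....#....###..#.

iteration 1: #..#..##..#......
iteration 2: .#..#.###..#.....
iteration 3: ..#...#.##..#....
iteration 4: ...#....###..#...
iteration 5: ....#...#.##..#..
iteration 6: .....#....###..#.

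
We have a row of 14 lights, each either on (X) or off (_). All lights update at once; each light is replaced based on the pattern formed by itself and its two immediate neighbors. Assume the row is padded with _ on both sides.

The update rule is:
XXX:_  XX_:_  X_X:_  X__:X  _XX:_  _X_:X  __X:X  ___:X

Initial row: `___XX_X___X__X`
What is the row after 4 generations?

___XXX________

generation 1: XXX___XXXXXXXX
generation 2: ___XXX________
generation 3: XXX___XXXXXXXX  (repeats generation 1; period 2)
generation 4: ___XXX________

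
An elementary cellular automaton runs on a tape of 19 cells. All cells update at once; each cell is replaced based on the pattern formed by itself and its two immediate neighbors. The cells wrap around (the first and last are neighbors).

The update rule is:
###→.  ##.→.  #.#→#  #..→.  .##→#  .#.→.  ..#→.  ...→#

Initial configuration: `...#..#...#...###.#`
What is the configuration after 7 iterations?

.#......#...#.#..#.
...####...#..#.....
##.#....#......####
..#..##...####.#...
#....#..#.#...#..##
..##.....#..#....#.
#.#..###......##...

#.#..###......##...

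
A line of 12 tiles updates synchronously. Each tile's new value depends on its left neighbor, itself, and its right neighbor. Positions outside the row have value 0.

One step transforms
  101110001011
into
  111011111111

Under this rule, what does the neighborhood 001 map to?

1

At position 7 the neighborhood is 001; the next row has 1 there.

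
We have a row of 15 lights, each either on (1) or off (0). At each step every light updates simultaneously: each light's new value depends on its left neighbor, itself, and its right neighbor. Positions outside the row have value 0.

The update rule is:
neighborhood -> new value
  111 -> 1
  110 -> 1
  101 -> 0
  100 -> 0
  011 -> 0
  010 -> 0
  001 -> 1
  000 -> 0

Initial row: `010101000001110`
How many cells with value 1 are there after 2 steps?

100000000010110
000000000100010
count of 1: 2

2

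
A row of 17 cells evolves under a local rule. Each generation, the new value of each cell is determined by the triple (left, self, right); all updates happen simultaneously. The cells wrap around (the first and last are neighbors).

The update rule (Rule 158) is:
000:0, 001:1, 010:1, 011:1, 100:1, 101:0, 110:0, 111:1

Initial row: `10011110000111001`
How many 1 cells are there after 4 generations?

01111101001110111
01111001111100110
11110111111011101
11100111110011001
count of 1: 11

11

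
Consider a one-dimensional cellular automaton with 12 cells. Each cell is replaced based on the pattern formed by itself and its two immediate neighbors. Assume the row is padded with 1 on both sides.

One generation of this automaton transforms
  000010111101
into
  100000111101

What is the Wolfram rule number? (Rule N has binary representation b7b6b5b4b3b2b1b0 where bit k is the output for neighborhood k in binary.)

position 7: 111 → 1  (bit 7 = 1)
position 9: 110 → 1  (bit 6 = 1)
position 5: 101 → 0  (bit 5 = 0)
position 0: 100 → 1  (bit 4 = 1)
position 6: 011 → 1  (bit 3 = 1)
position 4: 010 → 0  (bit 2 = 0)
position 3: 001 → 0  (bit 1 = 0)
position 1: 000 → 0  (bit 0 = 0)
bits b7..b0 = 11011000 = 216

216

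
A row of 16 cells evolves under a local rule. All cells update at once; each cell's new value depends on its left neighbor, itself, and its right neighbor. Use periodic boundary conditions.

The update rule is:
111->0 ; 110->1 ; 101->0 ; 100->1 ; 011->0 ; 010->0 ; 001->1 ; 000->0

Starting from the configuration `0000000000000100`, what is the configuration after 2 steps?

step 1: 0000000000001010
step 2: 0000000000010001

0000000000010001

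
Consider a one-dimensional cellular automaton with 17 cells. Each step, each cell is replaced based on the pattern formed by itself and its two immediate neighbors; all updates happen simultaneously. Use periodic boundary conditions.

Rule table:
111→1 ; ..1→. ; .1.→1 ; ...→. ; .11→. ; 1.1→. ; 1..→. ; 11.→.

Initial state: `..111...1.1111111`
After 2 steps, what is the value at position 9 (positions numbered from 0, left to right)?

...1....1..11111.
...1....1...111..
position 9 holds .

.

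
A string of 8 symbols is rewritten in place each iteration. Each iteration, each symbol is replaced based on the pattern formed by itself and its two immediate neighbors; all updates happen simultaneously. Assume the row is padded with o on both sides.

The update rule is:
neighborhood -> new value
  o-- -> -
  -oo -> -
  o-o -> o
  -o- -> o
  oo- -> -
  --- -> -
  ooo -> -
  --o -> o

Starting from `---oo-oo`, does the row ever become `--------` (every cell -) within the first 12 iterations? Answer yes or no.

no

--o--o--
-oo-oo-o
o--o--o-
--oo-ooo
-o--o---
oo-oo--o
--o---o-
-oo--ooo
o---o---
---oo--o
--o---o-  (repeats iteration 7; period 4)
iteration 12: -oo--ooo
iteration 12 is -oo--ooo, still not uniform -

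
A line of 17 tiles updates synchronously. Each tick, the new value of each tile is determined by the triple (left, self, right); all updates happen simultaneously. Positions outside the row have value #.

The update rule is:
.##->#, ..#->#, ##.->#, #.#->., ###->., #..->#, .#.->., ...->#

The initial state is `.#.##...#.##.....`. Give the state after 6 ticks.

tick 1: ...#####..#######
tick 2: ####...####......
tick 3: ...#####..#######  (repeats tick 1; period 2)
tick 6: ####...####......

####...####......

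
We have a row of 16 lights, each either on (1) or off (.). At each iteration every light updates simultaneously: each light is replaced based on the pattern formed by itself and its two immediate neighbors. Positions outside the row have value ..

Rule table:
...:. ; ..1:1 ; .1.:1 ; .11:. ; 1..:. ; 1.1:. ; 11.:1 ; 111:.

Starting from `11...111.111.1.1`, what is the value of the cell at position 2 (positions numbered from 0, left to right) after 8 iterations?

.1..1..1...1.1.1
11.11.11..11.1.1
.1..1..1.1.1.1.1
11.11.11.1.1.1.1
.1..1..1.1.1.1.1  (repeats iteration 3; period 2)
iteration 8: 11.11.11.1.1.1.1
position 2 holds .

.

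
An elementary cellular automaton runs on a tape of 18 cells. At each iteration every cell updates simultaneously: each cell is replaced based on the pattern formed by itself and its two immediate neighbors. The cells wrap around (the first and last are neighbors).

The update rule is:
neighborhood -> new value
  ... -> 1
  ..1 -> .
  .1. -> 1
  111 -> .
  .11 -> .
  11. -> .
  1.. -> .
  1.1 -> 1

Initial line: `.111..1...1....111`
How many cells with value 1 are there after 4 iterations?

9

1.....1.1.1.11....
1.111.111111...11.
11...1.......1...1
...1.1.11111.1.1..
count of 1: 9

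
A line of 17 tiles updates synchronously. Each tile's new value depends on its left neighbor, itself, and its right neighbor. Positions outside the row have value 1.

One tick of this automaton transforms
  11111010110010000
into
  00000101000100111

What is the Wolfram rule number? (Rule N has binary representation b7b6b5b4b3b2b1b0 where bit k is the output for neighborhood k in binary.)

35

position 0: 111 → 0  (bit 7 = 0)
position 4: 110 → 0  (bit 6 = 0)
position 5: 101 → 1  (bit 5 = 1)
position 10: 100 → 0  (bit 4 = 0)
position 8: 011 → 0  (bit 3 = 0)
position 6: 010 → 0  (bit 2 = 0)
position 11: 001 → 1  (bit 1 = 1)
position 14: 000 → 1  (bit 0 = 1)
bits b7..b0 = 00100011 = 35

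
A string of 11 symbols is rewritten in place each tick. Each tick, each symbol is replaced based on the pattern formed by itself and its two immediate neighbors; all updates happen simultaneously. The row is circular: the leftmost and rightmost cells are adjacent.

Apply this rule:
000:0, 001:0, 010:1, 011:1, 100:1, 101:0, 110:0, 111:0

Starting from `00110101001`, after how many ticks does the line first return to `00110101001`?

10100101101
00110101001

2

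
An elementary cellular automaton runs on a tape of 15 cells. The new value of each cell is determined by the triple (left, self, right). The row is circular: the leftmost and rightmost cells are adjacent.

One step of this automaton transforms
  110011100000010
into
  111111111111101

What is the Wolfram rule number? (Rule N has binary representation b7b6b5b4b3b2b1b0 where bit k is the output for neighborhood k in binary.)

251

position 5: 111 → 1  (bit 7 = 1)
position 1: 110 → 1  (bit 6 = 1)
position 14: 101 → 1  (bit 5 = 1)
position 2: 100 → 1  (bit 4 = 1)
position 0: 011 → 1  (bit 3 = 1)
position 13: 010 → 0  (bit 2 = 0)
position 3: 001 → 1  (bit 1 = 1)
position 8: 000 → 1  (bit 0 = 1)
bits b7..b0 = 11111011 = 251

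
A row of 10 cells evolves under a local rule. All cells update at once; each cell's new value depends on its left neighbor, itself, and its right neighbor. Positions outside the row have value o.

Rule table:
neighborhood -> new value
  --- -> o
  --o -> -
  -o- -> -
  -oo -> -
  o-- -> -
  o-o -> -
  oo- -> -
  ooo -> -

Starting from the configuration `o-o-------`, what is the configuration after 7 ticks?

tick 1: ----ooooo-
tick 2: -oo-------
tick 3: ----ooooo-  (repeats tick 1; period 2)
tick 7: ----ooooo-

----ooooo-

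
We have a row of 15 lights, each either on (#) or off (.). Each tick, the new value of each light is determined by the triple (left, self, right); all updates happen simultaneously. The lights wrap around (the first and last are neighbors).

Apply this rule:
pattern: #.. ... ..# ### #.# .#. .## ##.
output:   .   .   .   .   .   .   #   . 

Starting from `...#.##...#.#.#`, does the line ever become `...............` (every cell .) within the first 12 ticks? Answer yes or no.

tick 1: .....#.........
tick 2: ...............
all cells are . at tick 2

yes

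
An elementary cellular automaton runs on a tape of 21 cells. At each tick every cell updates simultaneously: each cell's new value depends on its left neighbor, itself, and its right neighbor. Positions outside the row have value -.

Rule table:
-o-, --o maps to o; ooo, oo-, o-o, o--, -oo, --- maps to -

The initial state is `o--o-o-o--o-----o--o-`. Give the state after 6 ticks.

o----o----o----------

o-oo-o-o-oo----oo-oo-
o----o-o------o------
o---oo-o-----oo------
o--o---o----o--------
o-oo--oo---oo--------
o----o----o----------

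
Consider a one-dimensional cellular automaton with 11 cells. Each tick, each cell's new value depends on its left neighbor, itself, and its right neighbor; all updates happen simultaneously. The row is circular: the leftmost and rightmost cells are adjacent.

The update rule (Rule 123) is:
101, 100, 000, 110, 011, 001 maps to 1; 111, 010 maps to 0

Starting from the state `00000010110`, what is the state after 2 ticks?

00000111000

11111101111
00000111000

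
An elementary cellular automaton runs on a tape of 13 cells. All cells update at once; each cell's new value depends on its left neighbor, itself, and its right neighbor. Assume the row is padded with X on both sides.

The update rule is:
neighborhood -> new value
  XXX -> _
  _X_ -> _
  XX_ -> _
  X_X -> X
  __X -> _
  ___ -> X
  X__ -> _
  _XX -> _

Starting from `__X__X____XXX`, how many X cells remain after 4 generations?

5

generation 1: _______XX____
generation 2: _XXXXX____XX_
generation 3: X______XX___X
generation 4: __XXXX____X__
count of X: 5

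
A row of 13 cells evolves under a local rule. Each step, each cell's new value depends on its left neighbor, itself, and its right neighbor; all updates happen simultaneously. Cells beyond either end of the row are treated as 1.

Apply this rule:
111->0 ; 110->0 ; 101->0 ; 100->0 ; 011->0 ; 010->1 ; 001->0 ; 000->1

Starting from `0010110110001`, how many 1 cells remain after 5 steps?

2

0010000000100
0010111110100
0010000000100  (repeats step 1; period 2)
step 5: 0010000000100
count of 1: 2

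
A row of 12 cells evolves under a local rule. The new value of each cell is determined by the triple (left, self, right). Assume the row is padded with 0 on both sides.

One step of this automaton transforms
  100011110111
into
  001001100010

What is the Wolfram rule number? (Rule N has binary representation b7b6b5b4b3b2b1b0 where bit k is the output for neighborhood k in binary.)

129

position 5: 111 → 1  (bit 7 = 1)
position 7: 110 → 0  (bit 6 = 0)
position 8: 101 → 0  (bit 5 = 0)
position 1: 100 → 0  (bit 4 = 0)
position 4: 011 → 0  (bit 3 = 0)
position 0: 010 → 0  (bit 2 = 0)
position 3: 001 → 0  (bit 1 = 0)
position 2: 000 → 1  (bit 0 = 1)
bits b7..b0 = 10000001 = 129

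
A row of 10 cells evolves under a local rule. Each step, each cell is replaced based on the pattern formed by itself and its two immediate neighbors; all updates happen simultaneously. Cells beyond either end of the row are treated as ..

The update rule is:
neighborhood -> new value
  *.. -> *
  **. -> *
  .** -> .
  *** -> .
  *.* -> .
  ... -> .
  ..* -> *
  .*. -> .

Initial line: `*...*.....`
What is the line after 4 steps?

*.*.*...*.

step 1: .*.*.*....
step 2: *.....*...
step 3: .*...*.*..
step 4: *.*.*...*.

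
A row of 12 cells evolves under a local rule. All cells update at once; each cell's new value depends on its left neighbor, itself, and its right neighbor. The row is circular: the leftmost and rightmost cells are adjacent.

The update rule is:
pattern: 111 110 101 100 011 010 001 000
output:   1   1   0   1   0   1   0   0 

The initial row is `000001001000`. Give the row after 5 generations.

000001101100
000000100110
000000110011
100000011001
110000001100

110000001100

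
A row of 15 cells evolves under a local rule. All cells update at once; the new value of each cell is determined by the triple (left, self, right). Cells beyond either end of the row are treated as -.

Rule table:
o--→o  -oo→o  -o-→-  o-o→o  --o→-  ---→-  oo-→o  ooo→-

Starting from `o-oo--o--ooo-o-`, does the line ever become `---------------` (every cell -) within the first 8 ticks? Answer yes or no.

tick 1: -oooo--o-o-oo-o
tick 2: -o--oo--o-oooo-
tick 3: --o-ooo--oo--oo
tick 4: ---oo-oo-ooo-oo
tick 5: ---ooooooo-oooo
tick 6: ---o-----ooo--o
tick 7: ----o----o-oo--
tick 8: -----o----oooo-
tick 8 is -----o----oooo-, still not uniform -

no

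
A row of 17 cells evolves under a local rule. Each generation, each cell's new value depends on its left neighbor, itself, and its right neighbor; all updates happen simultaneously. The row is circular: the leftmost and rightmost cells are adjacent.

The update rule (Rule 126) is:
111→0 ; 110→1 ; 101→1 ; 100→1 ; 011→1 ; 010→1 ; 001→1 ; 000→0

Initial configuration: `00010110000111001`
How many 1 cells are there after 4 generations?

10111111001101111
11100001111111000
10110011000001101
11111111100011111
count of 1: 14

14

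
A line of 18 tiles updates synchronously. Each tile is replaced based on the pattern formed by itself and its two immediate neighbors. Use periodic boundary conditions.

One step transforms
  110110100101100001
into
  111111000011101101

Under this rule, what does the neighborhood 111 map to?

At position 0 the neighborhood is 111; the next row has 1 there.

1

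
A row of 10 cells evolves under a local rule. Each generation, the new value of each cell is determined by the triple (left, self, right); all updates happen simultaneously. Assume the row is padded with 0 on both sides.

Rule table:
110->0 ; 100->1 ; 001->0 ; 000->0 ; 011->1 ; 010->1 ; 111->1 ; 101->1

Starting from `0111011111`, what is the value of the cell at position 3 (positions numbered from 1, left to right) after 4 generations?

1

0110111110
0101111101
0111111011
0111110110
position 3 holds 1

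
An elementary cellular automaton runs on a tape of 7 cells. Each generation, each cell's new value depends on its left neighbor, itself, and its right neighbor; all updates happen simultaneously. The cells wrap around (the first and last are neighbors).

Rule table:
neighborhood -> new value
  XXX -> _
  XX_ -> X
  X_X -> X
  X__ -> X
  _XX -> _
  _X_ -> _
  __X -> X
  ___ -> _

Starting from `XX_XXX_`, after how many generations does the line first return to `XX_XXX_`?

14

_XX__XX
X_XXX_X
XX__XX_
_XXX_XX
X__XX_X
XXX_XX_
__XX_XX
XX_XX_X
_XX_XX_
X_XX_XX
XX_XX__
_XX_XXX
X_XX__X
XX_XXX_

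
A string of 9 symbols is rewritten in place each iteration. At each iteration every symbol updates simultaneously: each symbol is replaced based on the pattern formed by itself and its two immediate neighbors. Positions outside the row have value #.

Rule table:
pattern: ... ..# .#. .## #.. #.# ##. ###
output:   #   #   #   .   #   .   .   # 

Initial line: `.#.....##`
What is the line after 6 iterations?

..####...

iteration 1: .######.#
iteration 2: ..####...
iteration 3: ##.##.###
iteration 4: #......##
iteration 5: .######.#  (repeats iteration 1; period 4)
iteration 6: ..####...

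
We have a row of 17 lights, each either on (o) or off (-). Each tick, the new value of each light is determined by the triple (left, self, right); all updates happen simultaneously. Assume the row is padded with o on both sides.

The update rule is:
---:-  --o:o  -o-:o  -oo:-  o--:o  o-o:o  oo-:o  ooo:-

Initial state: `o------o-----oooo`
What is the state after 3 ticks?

oo----ooo---o----
-oo--o--oo-ooo--o
o-oooooo-oo--ooo-

o-oooooo-oo--ooo-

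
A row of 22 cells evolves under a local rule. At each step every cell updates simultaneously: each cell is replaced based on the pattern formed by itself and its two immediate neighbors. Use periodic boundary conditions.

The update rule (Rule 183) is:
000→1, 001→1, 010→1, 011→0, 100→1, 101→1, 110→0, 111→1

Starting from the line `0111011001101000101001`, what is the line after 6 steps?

1010100110011111111111
0111111001101111111111
1011110110010111111110
1101101001111011111101
1010011110110101111010
1111101101001110110111

1111101101001110110111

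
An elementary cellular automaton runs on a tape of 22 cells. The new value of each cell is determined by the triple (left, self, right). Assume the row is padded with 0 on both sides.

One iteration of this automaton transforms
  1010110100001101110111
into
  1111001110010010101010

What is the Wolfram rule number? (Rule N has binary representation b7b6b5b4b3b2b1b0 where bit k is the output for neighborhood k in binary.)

182

position 16: 111 → 1  (bit 7 = 1)
position 5: 110 → 0  (bit 6 = 0)
position 1: 101 → 1  (bit 5 = 1)
position 8: 100 → 1  (bit 4 = 1)
position 4: 011 → 0  (bit 3 = 0)
position 0: 010 → 1  (bit 2 = 1)
position 11: 001 → 1  (bit 1 = 1)
position 9: 000 → 0  (bit 0 = 0)
bits b7..b0 = 10110110 = 182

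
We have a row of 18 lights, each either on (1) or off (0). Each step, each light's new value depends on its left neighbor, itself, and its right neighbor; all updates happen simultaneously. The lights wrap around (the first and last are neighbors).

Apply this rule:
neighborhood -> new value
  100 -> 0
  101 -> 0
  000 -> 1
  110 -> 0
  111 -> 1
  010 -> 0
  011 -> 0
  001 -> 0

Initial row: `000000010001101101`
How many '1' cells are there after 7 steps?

step 1: 011111000100000000
step 2: 001110010001111111
step 3: 000100000100111110
step 4: 110001110000011100
step 5: 000100100111001000
step 6: 110000000010000011
step 7: 100111111000111001
count of 1: 11

11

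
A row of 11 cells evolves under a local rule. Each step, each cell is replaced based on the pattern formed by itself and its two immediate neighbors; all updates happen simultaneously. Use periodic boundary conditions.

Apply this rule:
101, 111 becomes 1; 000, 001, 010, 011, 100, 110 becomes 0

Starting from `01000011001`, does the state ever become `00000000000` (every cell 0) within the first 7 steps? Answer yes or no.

10000000000
00000000000
all cells are 0 at step 2

yes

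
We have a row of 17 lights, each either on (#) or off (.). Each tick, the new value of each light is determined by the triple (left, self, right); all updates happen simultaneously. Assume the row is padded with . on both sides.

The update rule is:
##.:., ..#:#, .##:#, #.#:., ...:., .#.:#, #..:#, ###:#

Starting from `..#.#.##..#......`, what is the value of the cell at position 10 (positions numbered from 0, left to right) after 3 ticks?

.

.##.#.#.####.....
##..#.#.###.#....
#.###.#.##..##...
position 10 holds .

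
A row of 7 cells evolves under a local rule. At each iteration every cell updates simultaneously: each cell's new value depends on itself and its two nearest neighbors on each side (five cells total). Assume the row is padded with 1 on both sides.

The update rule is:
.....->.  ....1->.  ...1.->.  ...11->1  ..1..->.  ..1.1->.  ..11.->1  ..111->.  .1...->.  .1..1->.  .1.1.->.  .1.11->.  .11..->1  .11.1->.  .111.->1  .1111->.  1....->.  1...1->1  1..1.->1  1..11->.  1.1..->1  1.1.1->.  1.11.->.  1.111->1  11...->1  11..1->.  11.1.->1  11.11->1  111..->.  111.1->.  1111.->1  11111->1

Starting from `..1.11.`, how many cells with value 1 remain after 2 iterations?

.1....1
11...1.
count of 1: 3

3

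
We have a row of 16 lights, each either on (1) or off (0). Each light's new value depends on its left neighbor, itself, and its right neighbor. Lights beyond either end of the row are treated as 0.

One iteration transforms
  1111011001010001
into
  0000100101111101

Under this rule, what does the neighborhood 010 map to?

1

At position 9 the neighborhood is 010; the next row has 1 there.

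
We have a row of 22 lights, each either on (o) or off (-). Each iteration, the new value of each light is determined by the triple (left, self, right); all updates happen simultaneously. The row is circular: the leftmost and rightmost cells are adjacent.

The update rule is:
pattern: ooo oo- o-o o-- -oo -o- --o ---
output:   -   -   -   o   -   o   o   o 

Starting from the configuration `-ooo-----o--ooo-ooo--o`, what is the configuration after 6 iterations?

oooo--------ooooooo---

----oooooooo-------ooo
oooo--------ooooooo---
----oooooooo-------ooo  (repeats iteration 1; period 2)
iteration 6: oooo--------ooooooo---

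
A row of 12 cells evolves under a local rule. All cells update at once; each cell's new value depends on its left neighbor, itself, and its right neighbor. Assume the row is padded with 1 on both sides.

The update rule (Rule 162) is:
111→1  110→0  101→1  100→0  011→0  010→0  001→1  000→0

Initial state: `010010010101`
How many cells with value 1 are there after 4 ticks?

6

tick 1: 100100101010
tick 2: 001001010101
tick 3: 010010101010
tick 4: 100101010101
count of 1: 6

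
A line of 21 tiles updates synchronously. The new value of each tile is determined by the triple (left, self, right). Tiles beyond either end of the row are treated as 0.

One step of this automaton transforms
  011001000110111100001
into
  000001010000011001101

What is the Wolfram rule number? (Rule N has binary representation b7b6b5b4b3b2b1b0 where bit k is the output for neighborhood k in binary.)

133

position 13: 111 → 1  (bit 7 = 1)
position 2: 110 → 0  (bit 6 = 0)
position 11: 101 → 0  (bit 5 = 0)
position 3: 100 → 0  (bit 4 = 0)
position 1: 011 → 0  (bit 3 = 0)
position 5: 010 → 1  (bit 2 = 1)
position 0: 001 → 0  (bit 1 = 0)
position 7: 000 → 1  (bit 0 = 1)
bits b7..b0 = 10000101 = 133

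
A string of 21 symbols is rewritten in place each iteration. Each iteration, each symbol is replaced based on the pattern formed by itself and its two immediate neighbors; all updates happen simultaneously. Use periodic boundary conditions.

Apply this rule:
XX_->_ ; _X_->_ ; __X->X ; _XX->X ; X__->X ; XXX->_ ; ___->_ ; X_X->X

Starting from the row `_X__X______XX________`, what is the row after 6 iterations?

iteration 1: X_XX_X____XX_X_______
iteration 2: _XX_X_X__XX_X_X_____X
iteration 3: XX_X_X_XXX_X_X_X___X_
iteration 4: X_X_X_XX__X_X_X_X_X_X
iteration 5: _X_X_XX_XX_X_X_X_X_XX
iteration 6: X_X_XX_XX_X_X_X_X_XX_

X_X_XX_XX_X_X_X_X_XX_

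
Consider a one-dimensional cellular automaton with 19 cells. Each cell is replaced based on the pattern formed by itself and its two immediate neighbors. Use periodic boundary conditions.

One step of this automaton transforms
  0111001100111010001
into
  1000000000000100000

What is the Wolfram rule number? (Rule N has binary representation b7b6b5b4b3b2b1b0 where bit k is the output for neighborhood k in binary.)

position 2: 111 → 0  (bit 7 = 0)
position 3: 110 → 0  (bit 6 = 0)
position 0: 101 → 1  (bit 5 = 1)
position 4: 100 → 0  (bit 4 = 0)
position 1: 011 → 0  (bit 3 = 0)
position 14: 010 → 0  (bit 2 = 0)
position 5: 001 → 0  (bit 1 = 0)
position 16: 000 → 0  (bit 0 = 0)
bits b7..b0 = 00100000 = 32

32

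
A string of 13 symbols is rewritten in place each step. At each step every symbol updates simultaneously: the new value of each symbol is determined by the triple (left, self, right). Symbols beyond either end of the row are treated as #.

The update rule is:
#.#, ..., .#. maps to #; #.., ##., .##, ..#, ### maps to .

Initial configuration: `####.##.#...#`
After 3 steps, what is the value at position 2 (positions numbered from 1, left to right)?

.

step 1: ....#..##.#..
step 2: .##.#....##..
step 3: #..##.##.....
position 2 holds .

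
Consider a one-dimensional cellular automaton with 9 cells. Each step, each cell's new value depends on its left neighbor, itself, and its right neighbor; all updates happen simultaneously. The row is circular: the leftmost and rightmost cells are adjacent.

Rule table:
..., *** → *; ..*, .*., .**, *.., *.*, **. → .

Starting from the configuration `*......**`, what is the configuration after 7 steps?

..****..*

step 1: ..****..*
step 2: ...**....
step 3: **....***
step 4: *..**..**
step 5: ........*
step 6: .******..
step 7: ..****..*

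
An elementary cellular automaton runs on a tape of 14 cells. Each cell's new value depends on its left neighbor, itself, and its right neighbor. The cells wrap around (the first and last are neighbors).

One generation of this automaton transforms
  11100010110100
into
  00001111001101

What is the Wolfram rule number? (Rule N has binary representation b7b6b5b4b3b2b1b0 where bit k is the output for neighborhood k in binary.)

position 1: 111 → 0  (bit 7 = 0)
position 2: 110 → 0  (bit 6 = 0)
position 7: 101 → 1  (bit 5 = 1)
position 3: 100 → 0  (bit 4 = 0)
position 0: 011 → 0  (bit 3 = 0)
position 6: 010 → 1  (bit 2 = 1)
position 5: 001 → 1  (bit 1 = 1)
position 4: 000 → 1  (bit 0 = 1)
bits b7..b0 = 00100111 = 39

39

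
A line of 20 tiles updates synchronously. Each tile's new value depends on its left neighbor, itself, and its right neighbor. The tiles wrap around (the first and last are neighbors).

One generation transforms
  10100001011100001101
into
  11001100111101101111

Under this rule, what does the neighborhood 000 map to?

1

At position 4 the neighborhood is 000; the next row has 1 there.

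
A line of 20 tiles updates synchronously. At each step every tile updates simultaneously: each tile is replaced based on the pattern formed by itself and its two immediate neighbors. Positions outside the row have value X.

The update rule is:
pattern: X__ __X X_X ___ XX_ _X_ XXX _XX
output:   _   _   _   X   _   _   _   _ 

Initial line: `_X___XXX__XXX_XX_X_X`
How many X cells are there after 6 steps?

15

___X________________
_X___XXXXXXXXXXXXXX_
___X________________  (repeats step 1; period 2)
step 6: _X___XXXXXXXXXXXXXX_
count of X: 15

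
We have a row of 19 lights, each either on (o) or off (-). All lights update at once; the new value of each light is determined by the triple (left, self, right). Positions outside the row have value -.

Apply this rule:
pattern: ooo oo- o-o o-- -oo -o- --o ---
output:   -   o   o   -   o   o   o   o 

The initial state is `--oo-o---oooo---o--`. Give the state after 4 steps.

ooo--ooo---o-oo-ooo

oooooo-ooo--o-ooo-o
o----ooo-o-oooo-ooo
o-oooo-ooooo--ooo-o
ooo--ooo---o-oo-ooo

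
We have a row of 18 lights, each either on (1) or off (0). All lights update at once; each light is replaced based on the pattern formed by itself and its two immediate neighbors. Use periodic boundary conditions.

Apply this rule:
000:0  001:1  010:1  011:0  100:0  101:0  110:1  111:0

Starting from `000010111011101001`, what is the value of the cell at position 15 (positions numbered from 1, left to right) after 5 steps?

000110001000101011
001010011001101001
011010101010101011
001010101010101001
011010101010101011
position 15 holds 1

1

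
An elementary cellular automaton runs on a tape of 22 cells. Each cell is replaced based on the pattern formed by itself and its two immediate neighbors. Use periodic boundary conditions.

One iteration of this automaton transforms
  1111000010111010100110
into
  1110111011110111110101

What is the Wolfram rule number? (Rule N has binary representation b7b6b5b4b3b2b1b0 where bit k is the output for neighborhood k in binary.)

position 1: 111 → 1  (bit 7 = 1)
position 3: 110 → 0  (bit 6 = 0)
position 9: 101 → 1  (bit 5 = 1)
position 4: 100 → 1  (bit 4 = 1)
position 0: 011 → 1  (bit 3 = 1)
position 8: 010 → 1  (bit 2 = 1)
position 7: 001 → 0  (bit 1 = 0)
position 5: 000 → 1  (bit 0 = 1)
bits b7..b0 = 10111101 = 189

189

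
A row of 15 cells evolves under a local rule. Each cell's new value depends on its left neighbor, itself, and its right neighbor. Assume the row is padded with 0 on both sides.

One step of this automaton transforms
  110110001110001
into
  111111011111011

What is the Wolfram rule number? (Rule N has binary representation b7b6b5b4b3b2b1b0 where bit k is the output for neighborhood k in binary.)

254

position 9: 111 → 1  (bit 7 = 1)
position 1: 110 → 1  (bit 6 = 1)
position 2: 101 → 1  (bit 5 = 1)
position 5: 100 → 1  (bit 4 = 1)
position 0: 011 → 1  (bit 3 = 1)
position 14: 010 → 1  (bit 2 = 1)
position 7: 001 → 1  (bit 1 = 1)
position 6: 000 → 0  (bit 0 = 0)
bits b7..b0 = 11111110 = 254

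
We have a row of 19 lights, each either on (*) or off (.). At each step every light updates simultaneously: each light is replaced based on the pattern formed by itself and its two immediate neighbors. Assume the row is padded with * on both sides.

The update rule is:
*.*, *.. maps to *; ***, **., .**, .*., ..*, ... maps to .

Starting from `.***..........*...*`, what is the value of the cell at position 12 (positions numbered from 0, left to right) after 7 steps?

*...*..........*...
.*...*..........*..
*.*...*..........*.
.*.*...*..........*
*.*.*...*..........
.*.*.*...*.........
*.*.*.*...*........
position 12 holds .

.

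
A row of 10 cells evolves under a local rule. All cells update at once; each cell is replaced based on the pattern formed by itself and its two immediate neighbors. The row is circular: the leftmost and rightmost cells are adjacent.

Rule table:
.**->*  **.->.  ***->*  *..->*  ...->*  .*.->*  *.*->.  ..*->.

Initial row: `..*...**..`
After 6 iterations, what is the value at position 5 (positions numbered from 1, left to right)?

*

iteration 1: *.***.*.**
iteration 2: ..**..*.**
iteration 3: *.*.*.*.*.
iteration 4: *.*.*.*.*.  (fixed point — unchanged through iteration 6)
position 5 holds *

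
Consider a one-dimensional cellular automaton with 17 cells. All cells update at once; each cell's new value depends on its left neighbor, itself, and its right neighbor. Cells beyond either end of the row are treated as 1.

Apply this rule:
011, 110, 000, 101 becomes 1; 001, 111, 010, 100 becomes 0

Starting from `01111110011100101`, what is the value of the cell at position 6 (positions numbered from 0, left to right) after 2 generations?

11000010010100011
01011000001001010
position 6 holds 0

0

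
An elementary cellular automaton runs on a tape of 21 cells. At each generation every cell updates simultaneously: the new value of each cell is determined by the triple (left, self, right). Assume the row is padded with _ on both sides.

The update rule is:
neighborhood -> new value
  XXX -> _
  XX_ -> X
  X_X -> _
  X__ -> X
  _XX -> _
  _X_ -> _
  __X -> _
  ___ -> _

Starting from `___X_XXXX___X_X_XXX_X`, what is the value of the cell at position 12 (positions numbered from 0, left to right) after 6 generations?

_

________XX________X__
_________XX________X_
__________XX________X
___________XX________
____________XX_______
_____________XX______
position 12 holds _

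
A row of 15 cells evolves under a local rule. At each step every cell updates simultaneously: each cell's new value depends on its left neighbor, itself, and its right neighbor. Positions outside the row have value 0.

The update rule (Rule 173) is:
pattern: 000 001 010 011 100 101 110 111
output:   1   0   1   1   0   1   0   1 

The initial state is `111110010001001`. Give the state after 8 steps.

100111001011001

111100010101001
111001011111001
110001111110001
100101111100101
100111111000111
100111110010110
100111100011100
100111001011001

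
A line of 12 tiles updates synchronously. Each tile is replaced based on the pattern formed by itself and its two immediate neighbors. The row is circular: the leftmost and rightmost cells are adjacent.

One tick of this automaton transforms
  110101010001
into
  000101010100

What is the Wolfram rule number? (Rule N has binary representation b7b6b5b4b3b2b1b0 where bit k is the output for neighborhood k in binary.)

position 0: 111 → 0  (bit 7 = 0)
position 1: 110 → 0  (bit 6 = 0)
position 2: 101 → 0  (bit 5 = 0)
position 8: 100 → 0  (bit 4 = 0)
position 11: 011 → 0  (bit 3 = 0)
position 3: 010 → 1  (bit 2 = 1)
position 10: 001 → 0  (bit 1 = 0)
position 9: 000 → 1  (bit 0 = 1)
bits b7..b0 = 00000101 = 5

5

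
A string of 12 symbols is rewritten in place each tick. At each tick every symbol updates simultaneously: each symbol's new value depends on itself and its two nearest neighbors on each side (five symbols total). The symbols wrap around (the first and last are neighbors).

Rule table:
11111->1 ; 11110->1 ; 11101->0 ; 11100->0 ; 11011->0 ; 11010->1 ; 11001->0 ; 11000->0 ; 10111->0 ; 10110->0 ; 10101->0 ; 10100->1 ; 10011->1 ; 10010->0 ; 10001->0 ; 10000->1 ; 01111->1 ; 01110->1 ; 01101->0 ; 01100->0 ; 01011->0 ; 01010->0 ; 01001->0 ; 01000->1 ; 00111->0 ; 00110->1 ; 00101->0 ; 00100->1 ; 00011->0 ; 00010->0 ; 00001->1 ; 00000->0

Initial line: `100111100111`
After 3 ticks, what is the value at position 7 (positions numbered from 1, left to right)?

0

tick 1: 001011001011
tick 2: 000000000000
tick 3: 000000000000
position 7 holds 0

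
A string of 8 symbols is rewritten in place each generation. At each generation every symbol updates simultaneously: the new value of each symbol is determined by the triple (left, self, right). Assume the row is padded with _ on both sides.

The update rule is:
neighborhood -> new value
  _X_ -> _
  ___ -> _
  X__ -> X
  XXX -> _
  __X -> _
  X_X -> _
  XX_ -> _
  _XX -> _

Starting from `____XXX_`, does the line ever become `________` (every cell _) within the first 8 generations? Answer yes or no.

yes

generation 1: _______X
generation 2: ________
all cells are _ at generation 2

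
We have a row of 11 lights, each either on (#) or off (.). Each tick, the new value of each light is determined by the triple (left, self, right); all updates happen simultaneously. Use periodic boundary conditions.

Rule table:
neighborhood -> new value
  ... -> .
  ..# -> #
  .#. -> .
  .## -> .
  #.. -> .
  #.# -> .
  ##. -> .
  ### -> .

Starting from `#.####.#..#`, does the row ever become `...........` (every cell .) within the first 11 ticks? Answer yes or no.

.........#.
........#..
.......#...
......#....
.....#.....
....#......
...#.......
..#........
.#.........
#..........
..........#
tick 11 is ..........#, still not uniform .

no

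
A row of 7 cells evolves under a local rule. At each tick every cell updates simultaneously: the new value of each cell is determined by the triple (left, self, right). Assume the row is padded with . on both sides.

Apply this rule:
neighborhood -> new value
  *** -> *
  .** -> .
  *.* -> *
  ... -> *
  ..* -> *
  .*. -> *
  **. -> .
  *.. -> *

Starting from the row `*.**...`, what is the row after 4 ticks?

**..***
..**.*.
**..***  (repeats tick 1; period 2)
tick 4: ..**.*.

..**.*.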